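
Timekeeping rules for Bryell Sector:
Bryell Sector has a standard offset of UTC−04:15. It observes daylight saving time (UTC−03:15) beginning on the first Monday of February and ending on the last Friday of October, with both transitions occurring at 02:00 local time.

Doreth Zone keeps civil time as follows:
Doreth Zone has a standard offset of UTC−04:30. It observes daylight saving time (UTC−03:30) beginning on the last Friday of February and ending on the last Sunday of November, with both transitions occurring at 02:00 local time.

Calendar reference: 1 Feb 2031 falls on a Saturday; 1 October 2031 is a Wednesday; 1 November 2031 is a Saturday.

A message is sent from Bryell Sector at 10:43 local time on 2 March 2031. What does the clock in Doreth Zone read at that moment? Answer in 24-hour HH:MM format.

1 February 2031 is a Saturday, so the first Monday is February 3.
1 October 2031 is a Wednesday, so Fridays fall on 3, 10, 17, 24, 31; the last is October 31.
2 March 2031 falls between 3 February and 31 October, so daylight saving is in effect and Bryell Sector is at UTC−03:15.
10:43 Bryell Sector + 3h15m = 13:58 UTC.
1 February 2031 is a Saturday, so Fridays fall on 7, 14, 21, 28; the last is February 28.
1 November 2031 is a Saturday, so Sundays fall on 2, 9, 16, 23, 30; the last is November 30.
At the standard offset (UTC−04:30), 13:58 UTC − 4h30m = 09:28 Doreth Zone standard time.
The standard-time date in Doreth Zone, 2 March 2031, lies within the daylight-saving period (28 February – 30 November), so Doreth Zone is on daylight time, UTC−03:30.
13:58 UTC − 3h30m = 10:28 Doreth Zone.

10:28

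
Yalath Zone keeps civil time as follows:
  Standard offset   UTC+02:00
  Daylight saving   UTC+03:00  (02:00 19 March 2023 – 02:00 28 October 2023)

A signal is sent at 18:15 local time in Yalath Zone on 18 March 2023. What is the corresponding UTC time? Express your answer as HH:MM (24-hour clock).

16:15

Daylight saving runs 19 March – 28 October; 18 March 2023 is outside that window, so Yalath Zone is on standard time at UTC+02:00.
18:15 local − 2h = 16:15 UTC.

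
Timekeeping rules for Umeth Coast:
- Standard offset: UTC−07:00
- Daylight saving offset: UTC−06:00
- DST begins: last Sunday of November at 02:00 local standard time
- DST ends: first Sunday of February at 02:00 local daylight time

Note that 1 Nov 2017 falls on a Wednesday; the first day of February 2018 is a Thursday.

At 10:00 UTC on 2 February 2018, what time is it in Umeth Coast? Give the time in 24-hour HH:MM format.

04:00

1 November 2017 is a Wednesday, so Sundays fall on 5, 12, 19, 26; the last is November 26.
1 February 2018 is a Thursday, so the first Sunday is February 4.
At the standard offset (UTC−07:00), 10:00 UTC − 7h = 03:00 Umeth Coast standard time.
The standard-time date in Umeth Coast, 2 February 2018, lies within the daylight-saving period (26 November 2017 – 4 February 2018), so Umeth Coast is on daylight time, UTC−06:00.
10:00 UTC − 6h = 04:00 local.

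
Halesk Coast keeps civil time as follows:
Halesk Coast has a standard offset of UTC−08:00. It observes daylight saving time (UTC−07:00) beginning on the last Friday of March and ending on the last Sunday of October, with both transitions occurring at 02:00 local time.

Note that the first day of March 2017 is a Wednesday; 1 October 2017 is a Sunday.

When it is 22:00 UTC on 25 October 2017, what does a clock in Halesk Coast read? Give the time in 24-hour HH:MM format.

1 March 2017 is a Wednesday, so Fridays fall on 3, 10, 17, 24, 31; the last is March 31.
1 October 2017 is a Sunday, so Sundays fall on 1, 8, 15, 22, 29; the last is October 29.
At the standard offset (UTC−08:00), 22:00 UTC − 8h = 14:00 Halesk Coast standard time.
The standard-time date in Halesk Coast, 25 October 2017, falls between 31 March and 29 October, so daylight saving is in effect and Halesk Coast is at UTC−07:00.
22:00 UTC − 7h = 15:00 local.

15:00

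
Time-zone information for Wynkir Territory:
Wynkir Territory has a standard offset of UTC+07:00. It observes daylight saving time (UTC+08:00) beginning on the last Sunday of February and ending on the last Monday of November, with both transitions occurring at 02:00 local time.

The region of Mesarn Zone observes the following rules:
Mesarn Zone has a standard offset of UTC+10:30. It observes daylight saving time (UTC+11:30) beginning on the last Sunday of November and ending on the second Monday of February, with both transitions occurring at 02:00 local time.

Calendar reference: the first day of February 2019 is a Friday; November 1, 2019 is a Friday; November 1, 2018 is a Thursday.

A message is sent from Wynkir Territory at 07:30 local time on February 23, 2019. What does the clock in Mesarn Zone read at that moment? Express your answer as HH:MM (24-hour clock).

1 February 2019 is a Friday, so Sundays fall on 3, 10, 17, 24; the last is February 24.
1 November 2019 is a Friday, so Mondays fall on 4, 11, 18, 25; the last is November 25.
February 23, 2019 is outside the daylight-saving period (24 February – 25 November), so Wynkir Territory is on standard time, UTC+07:00.
07:30 Wynkir Territory − 7h = 00:30 UTC.
1 November 2018 is a Thursday, so Sundays fall on 4, 11, 18, 25; the last is November 25.
1 February 2019 is a Friday, so the first Monday is February 4 and the second is February 11.
At the standard offset (UTC+10:30), 00:30 UTC + 10h30m = 11:00 Mesarn Zone standard time.
The standard-time date in Mesarn Zone, February 23, 2019, does not fall between 25 November 2018 and 11 February 2019, so daylight saving is not in effect and Mesarn Zone is at UTC+10:30.
00:30 UTC + 10h30m = 11:00 Mesarn Zone.

11:00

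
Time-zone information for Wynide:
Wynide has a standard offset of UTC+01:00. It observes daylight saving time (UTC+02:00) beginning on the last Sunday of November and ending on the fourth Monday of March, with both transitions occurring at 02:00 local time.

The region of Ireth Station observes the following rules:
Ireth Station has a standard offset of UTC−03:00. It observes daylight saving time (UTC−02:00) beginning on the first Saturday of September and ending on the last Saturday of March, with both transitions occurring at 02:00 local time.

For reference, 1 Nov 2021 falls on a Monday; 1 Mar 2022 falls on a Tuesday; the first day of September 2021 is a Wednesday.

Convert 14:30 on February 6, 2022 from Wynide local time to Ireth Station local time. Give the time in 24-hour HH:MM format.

1 November 2021 is a Monday, so Sundays fall on 7, 14, 21, 28; the last is November 28.
1 March 2022 is a Tuesday, so the first Monday is March 7 and the fourth is March 28.
Daylight saving runs 28 November 2021 – 28 March 2022; February 6, 2022 is inside that window, so Wynide is at UTC+02:00.
14:30 Wynide − 2h = 12:30 UTC.
1 September 2021 is a Wednesday, so the first Saturday is September 4.
1 March 2022 is a Tuesday, so Saturdays fall on 5, 12, 19, 26; the last is March 26.
At the standard offset (UTC−03:00), 12:30 UTC − 3h = 09:30 Ireth Station standard time.
The standard-time date in Ireth Station, February 6, 2022, falls between 4 September 2021 and 26 March 2022, so daylight saving is in effect and Ireth Station is at UTC−02:00.
12:30 UTC − 2h = 10:30 Ireth Station.

10:30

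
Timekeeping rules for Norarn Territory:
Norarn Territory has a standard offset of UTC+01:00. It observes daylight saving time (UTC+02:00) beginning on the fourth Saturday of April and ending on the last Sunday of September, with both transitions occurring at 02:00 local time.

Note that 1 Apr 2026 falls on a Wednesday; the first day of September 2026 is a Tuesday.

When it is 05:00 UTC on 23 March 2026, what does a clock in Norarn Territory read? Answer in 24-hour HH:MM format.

1 April 2026 is a Wednesday, so the first Saturday is April 4 and the fourth is April 25.
1 September 2026 is a Tuesday, so Sundays fall on 6, 13, 20, 27; the last is September 27.
At the standard offset (UTC+01:00), 05:00 UTC + 1h = 06:00 Norarn Territory standard time.
The standard-time date in Norarn Territory, 23 March 2026, does not fall between 25 April and 27 September, so daylight saving is not in effect and Norarn Territory is at UTC+01:00.
05:00 UTC + 1h = 06:00 local.

06:00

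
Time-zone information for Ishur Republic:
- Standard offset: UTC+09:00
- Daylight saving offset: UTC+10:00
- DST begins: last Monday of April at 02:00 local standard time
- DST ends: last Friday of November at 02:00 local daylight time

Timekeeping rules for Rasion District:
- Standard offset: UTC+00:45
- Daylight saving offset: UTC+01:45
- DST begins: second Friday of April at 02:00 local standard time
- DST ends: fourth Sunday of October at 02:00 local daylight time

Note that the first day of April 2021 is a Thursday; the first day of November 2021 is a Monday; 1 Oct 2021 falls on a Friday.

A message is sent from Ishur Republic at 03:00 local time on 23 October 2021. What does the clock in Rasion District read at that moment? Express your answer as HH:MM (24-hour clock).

18:45

1 April 2021 is a Thursday, so Mondays fall on 5, 12, 19, 26; the last is April 26.
1 November 2021 is a Monday, so Fridays fall on 5, 12, 19, 26; the last is November 26.
23 October 2021 falls between 26 April and 26 November, so daylight saving is in effect and Ishur Republic is at UTC+10:00.
03:00 Ishur Republic − 10h = 17:00 UTC (rolling into the previous day, 22 October 2021).
1 April 2021 is a Thursday, so the first Friday is April 2 and the second is April 9.
1 October 2021 is a Friday, so the first Sunday is October 3 and the fourth is October 24.
At the standard offset (UTC+00:45), 17:00 UTC + 0h45m = 17:45 Rasion District standard time.
The standard-time date in Rasion District, 22 October 2021, lies within the daylight-saving period (9 April – 24 October), so Rasion District is on daylight time, UTC+01:45.
17:00 UTC + 1h45m = 18:45 Rasion District.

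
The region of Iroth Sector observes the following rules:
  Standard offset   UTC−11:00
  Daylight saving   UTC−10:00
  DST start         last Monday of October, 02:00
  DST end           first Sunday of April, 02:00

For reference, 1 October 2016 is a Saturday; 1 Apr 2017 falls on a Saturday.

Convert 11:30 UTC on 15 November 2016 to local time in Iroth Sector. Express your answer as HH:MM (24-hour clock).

1 October 2016 is a Saturday, so Mondays fall on 3, 10, 17, 24, 31; the last is October 31.
1 April 2017 is a Saturday, so the first Sunday is April 2.
At the standard offset (UTC−11:00), 11:30 UTC − 11h = 00:30 Iroth Sector standard time.
Daylight saving runs 31 October 2016 – 2 April 2017; the standard-time date in Iroth Sector, 15 November 2016, is inside that window, so Iroth Sector is at UTC−10:00.
11:30 UTC − 10h = 01:30 local.

01:30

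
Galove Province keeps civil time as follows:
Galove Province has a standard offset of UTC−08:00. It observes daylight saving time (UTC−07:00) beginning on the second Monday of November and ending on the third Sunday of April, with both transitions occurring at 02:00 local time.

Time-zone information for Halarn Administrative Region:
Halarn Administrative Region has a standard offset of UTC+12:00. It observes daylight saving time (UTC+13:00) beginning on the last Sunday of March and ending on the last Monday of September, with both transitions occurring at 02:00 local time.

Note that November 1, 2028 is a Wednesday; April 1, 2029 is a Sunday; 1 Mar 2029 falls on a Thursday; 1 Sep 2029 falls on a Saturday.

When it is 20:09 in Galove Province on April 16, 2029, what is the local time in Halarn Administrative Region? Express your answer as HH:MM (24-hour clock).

17:09

1 November 2028 is a Wednesday, so the first Monday is November 6 and the second is November 13.
1 April 2029 is a Sunday, so the first Sunday is April 1 and the third is April 15.
Daylight saving runs 13 November 2028 – 15 April 2029; April 16, 2029 is outside that window, so Galove Province is on standard time at UTC−08:00.
20:09 Galove Province + 8h = 04:09 UTC (rolling into the next day, 17 April 2029).
1 March 2029 is a Thursday, so Sundays fall on 4, 11, 18, 25; the last is March 25.
1 September 2029 is a Saturday, so Mondays fall on 3, 10, 17, 24; the last is September 24.
At the standard offset (UTC+12:00), 04:09 UTC + 12h = 16:09 Halarn Administrative Region standard time.
Daylight saving runs 25 March – 24 September; the standard-time date in Halarn Administrative Region, April 17, 2029, is inside that window, so Halarn Administrative Region is at UTC+13:00.
04:09 UTC + 13h = 17:09 Halarn Administrative Region.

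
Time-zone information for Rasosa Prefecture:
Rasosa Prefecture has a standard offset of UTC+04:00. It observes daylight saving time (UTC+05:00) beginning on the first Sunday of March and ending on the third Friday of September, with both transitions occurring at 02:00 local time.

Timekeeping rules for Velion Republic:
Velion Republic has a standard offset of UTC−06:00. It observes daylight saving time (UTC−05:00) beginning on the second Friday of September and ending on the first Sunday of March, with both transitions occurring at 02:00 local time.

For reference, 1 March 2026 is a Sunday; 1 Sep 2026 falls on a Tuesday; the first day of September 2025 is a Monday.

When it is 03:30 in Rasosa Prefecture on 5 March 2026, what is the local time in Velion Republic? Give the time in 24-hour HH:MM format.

16:30

1 March 2026 is a Sunday, so the first Sunday is March 1.
1 September 2026 is a Tuesday, so the first Friday is September 4 and the third is September 18.
5 March 2026 falls between 1 March and 18 September, so daylight saving is in effect and Rasosa Prefecture is at UTC+05:00.
03:30 Rasosa Prefecture − 5h = 22:30 UTC (rolling into the previous day, 4 March 2026).
1 September 2025 is a Monday, so the first Friday is September 5 and the second is September 12.
1 March 2026 is a Sunday, so the first Sunday is March 1.
At the standard offset (UTC−06:00), 22:30 UTC − 6h = 16:30 Velion Republic standard time.
The standard-time date in Velion Republic, 4 March 2026, does not fall between 12 September 2025 and 1 March 2026, so daylight saving is not in effect and Velion Republic is at UTC−06:00.
22:30 UTC − 6h = 16:30 Velion Republic.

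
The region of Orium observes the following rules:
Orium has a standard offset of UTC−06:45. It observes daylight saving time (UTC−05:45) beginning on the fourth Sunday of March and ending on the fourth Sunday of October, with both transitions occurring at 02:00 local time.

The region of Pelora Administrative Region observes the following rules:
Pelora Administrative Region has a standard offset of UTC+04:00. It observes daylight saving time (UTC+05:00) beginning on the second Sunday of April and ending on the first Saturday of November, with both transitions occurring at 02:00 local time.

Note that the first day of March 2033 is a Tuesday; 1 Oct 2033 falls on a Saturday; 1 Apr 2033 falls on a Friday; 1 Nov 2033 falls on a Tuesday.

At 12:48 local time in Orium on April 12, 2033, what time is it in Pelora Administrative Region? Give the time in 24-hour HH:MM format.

1 March 2033 is a Tuesday, so the first Sunday is March 6 and the fourth is March 27.
1 October 2033 is a Saturday, so the first Sunday is October 2 and the fourth is October 23.
April 12, 2033 lies within the daylight-saving period (27 March – 23 October), so Orium is on daylight time, UTC−05:45.
12:48 Orium + 5h45m = 18:33 UTC.
1 April 2033 is a Friday, so the first Sunday is April 3 and the second is April 10.
1 November 2033 is a Tuesday, so the first Saturday is November 5.
At the standard offset (UTC+04:00), 18:33 UTC + 4h = 22:33 Pelora Administrative Region standard time.
The standard-time date in Pelora Administrative Region, April 12, 2033, falls between 10 April and 5 November, so daylight saving is in effect and Pelora Administrative Region is at UTC+05:00.
18:33 UTC + 5h = 23:33 Pelora Administrative Region.

23:33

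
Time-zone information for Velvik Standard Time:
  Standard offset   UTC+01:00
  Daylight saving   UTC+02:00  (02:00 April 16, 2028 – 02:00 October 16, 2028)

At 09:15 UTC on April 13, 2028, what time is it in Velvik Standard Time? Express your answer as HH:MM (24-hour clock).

10:15

At the standard offset (UTC+01:00), 09:15 UTC + 1h = 10:15 Velvik Standard Time standard time.
The standard-time date in Velvik Standard Time, April 13, 2028, is outside the daylight-saving period (16 April – 16 October), so Velvik Standard Time is on standard time, UTC+01:00.
09:15 UTC + 1h = 10:15 local.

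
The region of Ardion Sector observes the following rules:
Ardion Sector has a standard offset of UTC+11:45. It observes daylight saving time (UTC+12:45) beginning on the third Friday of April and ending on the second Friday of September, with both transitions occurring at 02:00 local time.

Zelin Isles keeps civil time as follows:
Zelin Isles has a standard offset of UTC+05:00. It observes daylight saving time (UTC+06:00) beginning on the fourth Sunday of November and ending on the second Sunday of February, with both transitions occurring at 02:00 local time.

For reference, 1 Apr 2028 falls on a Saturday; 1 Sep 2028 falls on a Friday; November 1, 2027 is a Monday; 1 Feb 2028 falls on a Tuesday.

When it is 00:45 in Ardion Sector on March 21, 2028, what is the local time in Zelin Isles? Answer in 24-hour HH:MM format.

1 April 2028 is a Saturday, so the first Friday is April 7 and the third is April 21.
1 September 2028 is a Friday, so the first Friday is September 1 and the second is September 8.
March 21, 2028 is outside the daylight-saving period (21 April – 8 September), so Ardion Sector is on standard time, UTC+11:45.
00:45 Ardion Sector − 11h45m = 13:00 UTC (rolling into the previous day, 20 March 2028).
1 November 2027 is a Monday, so the first Sunday is November 7 and the fourth is November 28.
1 February 2028 is a Tuesday, so the first Sunday is February 6 and the second is February 13.
At the standard offset (UTC+05:00), 13:00 UTC + 5h = 18:00 Zelin Isles standard time.
Daylight saving runs 28 November 2027 – 13 February 2028; the standard-time date in Zelin Isles, March 20, 2028, is outside that window, so Zelin Isles is on standard time at UTC+05:00.
13:00 UTC + 5h = 18:00 Zelin Isles.

18:00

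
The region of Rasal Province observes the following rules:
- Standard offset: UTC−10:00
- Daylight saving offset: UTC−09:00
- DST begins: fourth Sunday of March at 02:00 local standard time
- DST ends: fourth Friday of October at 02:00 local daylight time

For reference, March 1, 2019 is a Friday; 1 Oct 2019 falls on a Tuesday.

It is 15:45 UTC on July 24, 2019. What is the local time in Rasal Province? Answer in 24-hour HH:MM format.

1 March 2019 is a Friday, so the first Sunday is March 3 and the fourth is March 24.
1 October 2019 is a Tuesday, so the first Friday is October 4 and the fourth is October 25.
At the standard offset (UTC−10:00), 15:45 UTC − 10h = 05:45 Rasal Province standard time.
The standard-time date in Rasal Province, July 24, 2019, lies within the daylight-saving period (24 March – 25 October), so Rasal Province is on daylight time, UTC−09:00.
15:45 UTC − 9h = 06:45 local.

06:45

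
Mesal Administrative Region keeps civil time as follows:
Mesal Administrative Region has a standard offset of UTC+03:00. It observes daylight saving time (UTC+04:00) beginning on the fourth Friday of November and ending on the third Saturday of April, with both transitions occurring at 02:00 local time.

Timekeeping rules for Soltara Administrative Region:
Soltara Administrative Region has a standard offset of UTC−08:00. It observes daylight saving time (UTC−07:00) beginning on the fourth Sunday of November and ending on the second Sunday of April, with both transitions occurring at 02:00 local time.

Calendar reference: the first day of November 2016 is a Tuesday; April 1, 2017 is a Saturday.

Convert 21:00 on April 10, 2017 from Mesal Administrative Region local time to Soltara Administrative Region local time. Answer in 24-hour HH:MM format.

09:00

1 November 2016 is a Tuesday, so the first Friday is November 4 and the fourth is November 25.
1 April 2017 is a Saturday, so the first Saturday is April 1 and the third is April 15.
Daylight saving runs 25 November 2016 – 15 April 2017; April 10, 2017 is inside that window, so Mesal Administrative Region is at UTC+04:00.
21:00 Mesal Administrative Region − 4h = 17:00 UTC.
1 November 2016 is a Tuesday, so the first Sunday is November 6 and the fourth is November 27.
1 April 2017 is a Saturday, so the first Sunday is April 2 and the second is April 9.
At the standard offset (UTC−08:00), 17:00 UTC − 8h = 09:00 Soltara Administrative Region standard time.
The standard-time date in Soltara Administrative Region, April 10, 2017, is outside the daylight-saving period (27 November 2016 – 9 April 2017), so Soltara Administrative Region is on standard time, UTC−08:00.
17:00 UTC − 8h = 09:00 Soltara Administrative Region.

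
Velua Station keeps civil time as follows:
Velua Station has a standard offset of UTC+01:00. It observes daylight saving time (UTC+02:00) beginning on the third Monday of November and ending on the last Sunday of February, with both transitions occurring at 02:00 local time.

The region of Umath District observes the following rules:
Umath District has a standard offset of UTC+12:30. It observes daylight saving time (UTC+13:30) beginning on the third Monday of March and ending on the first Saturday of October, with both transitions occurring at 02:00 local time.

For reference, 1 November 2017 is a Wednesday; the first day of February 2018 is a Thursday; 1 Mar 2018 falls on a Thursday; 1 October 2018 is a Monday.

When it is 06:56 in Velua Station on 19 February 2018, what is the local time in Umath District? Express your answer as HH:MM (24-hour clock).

1 November 2017 is a Wednesday, so the first Monday is November 6 and the third is November 20.
1 February 2018 is a Thursday, so Sundays fall on 4, 11, 18, 25; the last is February 25.
Daylight saving runs 20 November 2017 – 25 February 2018; 19 February 2018 is inside that window, so Velua Station is at UTC+02:00.
06:56 Velua Station − 2h = 04:56 UTC.
1 March 2018 is a Thursday, so the first Monday is March 5 and the third is March 19.
1 October 2018 is a Monday, so the first Saturday is October 6.
At the standard offset (UTC+12:30), 04:56 UTC + 12h30m = 17:26 Umath District standard time.
The standard-time date in Umath District, 19 February 2018, is outside the daylight-saving period (19 March – 6 October), so Umath District is on standard time, UTC+12:30.
04:56 UTC + 12h30m = 17:26 Umath District.

17:26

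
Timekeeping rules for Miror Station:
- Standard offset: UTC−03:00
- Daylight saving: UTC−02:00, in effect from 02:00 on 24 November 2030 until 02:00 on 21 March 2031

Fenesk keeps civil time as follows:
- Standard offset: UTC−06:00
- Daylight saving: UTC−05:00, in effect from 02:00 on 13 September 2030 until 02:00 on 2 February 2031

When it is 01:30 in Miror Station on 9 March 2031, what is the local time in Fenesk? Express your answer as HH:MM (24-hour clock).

21:30

9 March 2031 falls between 24 November 2030 and 21 March 2031, so daylight saving is in effect and Miror Station is at UTC−02:00.
01:30 Miror Station + 2h = 03:30 UTC.
At the standard offset (UTC−06:00), 03:30 UTC − 6h = 21:30 Fenesk standard time (rolling into the previous day, 8 March 2031).
Daylight saving runs 13 September 2030 – 2 February 2031; the standard-time date in Fenesk, 8 March 2031, is outside that window, so Fenesk is on standard time at UTC−06:00.
03:30 UTC − 6h = 21:30 Fenesk (rolling into the previous day, 8 March 2031).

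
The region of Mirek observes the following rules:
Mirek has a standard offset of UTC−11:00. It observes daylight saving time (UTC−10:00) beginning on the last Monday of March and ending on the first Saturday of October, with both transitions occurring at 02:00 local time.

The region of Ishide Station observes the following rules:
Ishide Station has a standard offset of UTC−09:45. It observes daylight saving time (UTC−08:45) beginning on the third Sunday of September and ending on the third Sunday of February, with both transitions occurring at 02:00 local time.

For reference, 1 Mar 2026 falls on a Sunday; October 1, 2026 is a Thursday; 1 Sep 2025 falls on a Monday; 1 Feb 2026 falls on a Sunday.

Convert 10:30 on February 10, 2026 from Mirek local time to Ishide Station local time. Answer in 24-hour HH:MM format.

1 March 2026 is a Sunday, so Mondays fall on 2, 9, 16, 23, 30; the last is March 30.
1 October 2026 is a Thursday, so the first Saturday is October 3.
February 10, 2026 does not fall between 30 March and 3 October, so daylight saving is not in effect and Mirek is at UTC−11:00.
10:30 Mirek + 11h = 21:30 UTC.
1 September 2025 is a Monday, so the first Sunday is September 7 and the third is September 21.
1 February 2026 is a Sunday, so the first Sunday is February 1 and the third is February 15.
At the standard offset (UTC−09:45), 21:30 UTC − 9h45m = 11:45 Ishide Station standard time.
The standard-time date in Ishide Station, February 10, 2026, falls between 21 September 2025 and 15 February 2026, so daylight saving is in effect and Ishide Station is at UTC−08:45.
21:30 UTC − 8h45m = 12:45 Ishide Station.

12:45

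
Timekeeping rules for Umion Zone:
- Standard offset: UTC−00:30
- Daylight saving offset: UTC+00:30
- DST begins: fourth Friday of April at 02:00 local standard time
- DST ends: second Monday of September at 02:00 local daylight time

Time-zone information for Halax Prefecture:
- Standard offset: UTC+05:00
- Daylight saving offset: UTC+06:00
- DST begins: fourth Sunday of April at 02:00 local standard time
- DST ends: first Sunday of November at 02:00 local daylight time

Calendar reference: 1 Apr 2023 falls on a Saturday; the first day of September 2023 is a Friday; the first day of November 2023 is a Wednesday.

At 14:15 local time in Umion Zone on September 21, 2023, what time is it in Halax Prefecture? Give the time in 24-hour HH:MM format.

1 April 2023 is a Saturday, so the first Friday is April 7 and the fourth is April 28.
1 September 2023 is a Friday, so the first Monday is September 4 and the second is September 11.
September 21, 2023 is outside the daylight-saving period (28 April – 11 September), so Umion Zone is on standard time, UTC−00:30.
14:15 Umion Zone + 0h30m = 14:45 UTC.
1 April 2023 is a Saturday, so the first Sunday is April 2 and the fourth is April 23.
1 November 2023 is a Wednesday, so the first Sunday is November 5.
At the standard offset (UTC+05:00), 14:45 UTC + 5h = 19:45 Halax Prefecture standard time.
The standard-time date in Halax Prefecture, September 21, 2023, falls between 23 April and 5 November, so daylight saving is in effect and Halax Prefecture is at UTC+06:00.
14:45 UTC + 6h = 20:45 Halax Prefecture.

20:45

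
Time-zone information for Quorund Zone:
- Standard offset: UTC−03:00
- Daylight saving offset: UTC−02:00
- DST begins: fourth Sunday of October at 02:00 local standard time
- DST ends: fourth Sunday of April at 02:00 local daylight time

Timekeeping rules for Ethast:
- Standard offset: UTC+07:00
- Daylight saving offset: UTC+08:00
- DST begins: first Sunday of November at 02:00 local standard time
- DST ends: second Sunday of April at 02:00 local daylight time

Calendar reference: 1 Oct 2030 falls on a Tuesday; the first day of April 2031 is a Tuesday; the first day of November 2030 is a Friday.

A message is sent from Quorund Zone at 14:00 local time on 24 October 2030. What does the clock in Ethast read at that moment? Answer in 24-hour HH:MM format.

1 October 2030 is a Tuesday, so the first Sunday is October 6 and the fourth is October 27.
1 April 2031 is a Tuesday, so the first Sunday is April 6 and the fourth is April 27.
Daylight saving runs 27 October 2030 – 27 April 2031; 24 October 2030 is outside that window, so Quorund Zone is on standard time at UTC−03:00.
14:00 Quorund Zone + 3h = 17:00 UTC.
1 November 2030 is a Friday, so the first Sunday is November 3.
1 April 2031 is a Tuesday, so the first Sunday is April 6 and the second is April 13.
At the standard offset (UTC+07:00), 17:00 UTC + 7h = 00:00 Ethast standard time (rolling into the next day, 25 October 2030).
Daylight saving runs 3 November 2030 – 13 April 2031; the standard-time date in Ethast, 25 October 2030, is outside that window, so Ethast is on standard time at UTC+07:00.
17:00 UTC + 7h = 00:00 Ethast (rolling into the next day, 25 October 2030).

00:00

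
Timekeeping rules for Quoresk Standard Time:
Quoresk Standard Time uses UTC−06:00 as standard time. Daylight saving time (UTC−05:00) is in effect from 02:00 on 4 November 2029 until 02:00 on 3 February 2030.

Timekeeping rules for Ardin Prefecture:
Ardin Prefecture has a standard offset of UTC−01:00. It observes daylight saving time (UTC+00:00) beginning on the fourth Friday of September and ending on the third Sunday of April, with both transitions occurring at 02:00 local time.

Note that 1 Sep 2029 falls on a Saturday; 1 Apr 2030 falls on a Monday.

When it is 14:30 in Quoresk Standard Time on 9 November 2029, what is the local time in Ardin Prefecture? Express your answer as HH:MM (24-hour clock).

19:30

9 November 2029 lies within the daylight-saving period (4 November 2029 – 3 February 2030), so Quoresk Standard Time is on daylight time, UTC−05:00.
14:30 Quoresk Standard Time + 5h = 19:30 UTC.
1 September 2029 is a Saturday, so the first Friday is September 7 and the fourth is September 28.
1 April 2030 is a Monday, so the first Sunday is April 7 and the third is April 21.
At the standard offset (UTC−01:00), 19:30 UTC − 1h = 18:30 Ardin Prefecture standard time.
The standard-time date in Ardin Prefecture, 9 November 2029, lies within the daylight-saving period (28 September 2029 – 21 April 2030), so Ardin Prefecture is on daylight time, UTC+00:00.
19:30 UTC + 0h = 19:30 Ardin Prefecture.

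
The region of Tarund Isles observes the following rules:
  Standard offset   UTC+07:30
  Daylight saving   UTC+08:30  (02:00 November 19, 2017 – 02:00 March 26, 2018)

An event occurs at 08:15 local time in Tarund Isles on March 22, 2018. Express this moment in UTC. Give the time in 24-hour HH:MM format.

Daylight saving runs 19 November 2017 – 26 March 2018; March 22, 2018 is inside that window, so Tarund Isles is at UTC+08:30.
08:15 local − 8h30m = 23:45 UTC (rolling into the previous day, 21 March 2018).

23:45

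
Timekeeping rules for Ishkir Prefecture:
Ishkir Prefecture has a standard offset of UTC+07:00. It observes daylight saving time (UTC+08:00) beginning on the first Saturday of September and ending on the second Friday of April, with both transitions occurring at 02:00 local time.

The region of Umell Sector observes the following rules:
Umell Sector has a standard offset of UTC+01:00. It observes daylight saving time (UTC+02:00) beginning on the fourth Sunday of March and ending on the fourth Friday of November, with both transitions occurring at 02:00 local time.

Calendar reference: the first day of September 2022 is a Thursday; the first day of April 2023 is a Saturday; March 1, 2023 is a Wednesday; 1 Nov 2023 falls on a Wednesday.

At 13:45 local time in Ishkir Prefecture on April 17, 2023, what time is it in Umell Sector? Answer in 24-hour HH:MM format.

1 September 2022 is a Thursday, so the first Saturday is September 3.
1 April 2023 is a Saturday, so the first Friday is April 7 and the second is April 14.
Daylight saving runs 3 September 2022 – 14 April 2023; April 17, 2023 is outside that window, so Ishkir Prefecture is on standard time at UTC+07:00.
13:45 Ishkir Prefecture − 7h = 06:45 UTC.
1 March 2023 is a Wednesday, so the first Sunday is March 5 and the fourth is March 26.
1 November 2023 is a Wednesday, so the first Friday is November 3 and the fourth is November 24.
At the standard offset (UTC+01:00), 06:45 UTC + 1h = 07:45 Umell Sector standard time.
The standard-time date in Umell Sector, April 17, 2023, falls between 26 March and 24 November, so daylight saving is in effect and Umell Sector is at UTC+02:00.
06:45 UTC + 2h = 08:45 Umell Sector.

08:45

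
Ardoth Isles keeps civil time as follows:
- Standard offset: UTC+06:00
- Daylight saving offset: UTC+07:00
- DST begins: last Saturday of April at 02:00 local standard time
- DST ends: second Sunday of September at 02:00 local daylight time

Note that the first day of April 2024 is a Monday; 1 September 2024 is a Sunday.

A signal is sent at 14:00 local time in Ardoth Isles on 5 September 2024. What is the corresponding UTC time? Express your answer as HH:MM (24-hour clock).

1 April 2024 is a Monday, so Saturdays fall on 6, 13, 20, 27; the last is April 27.
1 September 2024 is a Sunday, so the first Sunday is September 1 and the second is September 8.
5 September 2024 falls between 27 April and 8 September, so daylight saving is in effect and Ardoth Isles is at UTC+07:00.
14:00 local − 7h = 07:00 UTC.

07:00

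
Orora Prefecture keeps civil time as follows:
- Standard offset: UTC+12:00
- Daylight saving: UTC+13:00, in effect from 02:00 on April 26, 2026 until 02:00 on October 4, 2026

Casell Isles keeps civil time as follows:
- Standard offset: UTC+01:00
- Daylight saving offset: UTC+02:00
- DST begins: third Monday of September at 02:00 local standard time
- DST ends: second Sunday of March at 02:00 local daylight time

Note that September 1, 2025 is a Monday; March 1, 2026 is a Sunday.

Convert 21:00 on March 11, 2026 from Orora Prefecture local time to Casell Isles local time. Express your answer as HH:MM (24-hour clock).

Daylight saving runs 26 April – 4 October; March 11, 2026 is outside that window, so Orora Prefecture is on standard time at UTC+12:00.
21:00 Orora Prefecture − 12h = 09:00 UTC.
1 September 2025 is a Monday, so the first Monday is September 1 and the third is September 15.
1 March 2026 is a Sunday, so the first Sunday is March 1 and the second is March 8.
At the standard offset (UTC+01:00), 09:00 UTC + 1h = 10:00 Casell Isles standard time.
The standard-time date in Casell Isles, March 11, 2026, does not fall between 15 September 2025 and 8 March 2026, so daylight saving is not in effect and Casell Isles is at UTC+01:00.
09:00 UTC + 1h = 10:00 Casell Isles.

10:00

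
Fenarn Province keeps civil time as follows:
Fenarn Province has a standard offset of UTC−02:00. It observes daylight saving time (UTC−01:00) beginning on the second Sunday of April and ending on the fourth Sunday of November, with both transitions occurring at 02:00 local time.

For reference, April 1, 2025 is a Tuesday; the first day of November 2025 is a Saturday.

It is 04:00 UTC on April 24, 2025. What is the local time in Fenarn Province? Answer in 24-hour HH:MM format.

1 April 2025 is a Tuesday, so the first Sunday is April 6 and the second is April 13.
1 November 2025 is a Saturday, so the first Sunday is November 2 and the fourth is November 23.
At the standard offset (UTC−02:00), 04:00 UTC − 2h = 02:00 Fenarn Province standard time.
The standard-time date in Fenarn Province, April 24, 2025, lies within the daylight-saving period (13 April – 23 November), so Fenarn Province is on daylight time, UTC−01:00.
04:00 UTC − 1h = 03:00 local.

03:00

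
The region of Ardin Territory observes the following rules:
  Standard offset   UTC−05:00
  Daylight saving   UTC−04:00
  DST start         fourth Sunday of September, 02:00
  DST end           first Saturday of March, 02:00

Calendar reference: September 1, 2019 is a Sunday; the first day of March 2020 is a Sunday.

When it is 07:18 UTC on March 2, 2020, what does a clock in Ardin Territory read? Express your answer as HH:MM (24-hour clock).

03:18

1 September 2019 is a Sunday, so the first Sunday is September 1 and the fourth is September 22.
1 March 2020 is a Sunday, so the first Saturday is March 7.
At the standard offset (UTC−05:00), 07:18 UTC − 5h = 02:18 Ardin Territory standard time.
Daylight saving runs 22 September 2019 – 7 March 2020; the standard-time date in Ardin Territory, March 2, 2020, is inside that window, so Ardin Territory is at UTC−04:00.
07:18 UTC − 4h = 03:18 local.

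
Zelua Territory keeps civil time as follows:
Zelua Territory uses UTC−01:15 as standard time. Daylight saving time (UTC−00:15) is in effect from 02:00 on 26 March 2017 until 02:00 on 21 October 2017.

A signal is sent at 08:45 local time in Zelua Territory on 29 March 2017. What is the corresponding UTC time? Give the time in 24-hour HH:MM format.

Daylight saving runs 26 March – 21 October; 29 March 2017 is inside that window, so Zelua Territory is at UTC−00:15.
08:45 local + 0h15m = 09:00 UTC.

09:00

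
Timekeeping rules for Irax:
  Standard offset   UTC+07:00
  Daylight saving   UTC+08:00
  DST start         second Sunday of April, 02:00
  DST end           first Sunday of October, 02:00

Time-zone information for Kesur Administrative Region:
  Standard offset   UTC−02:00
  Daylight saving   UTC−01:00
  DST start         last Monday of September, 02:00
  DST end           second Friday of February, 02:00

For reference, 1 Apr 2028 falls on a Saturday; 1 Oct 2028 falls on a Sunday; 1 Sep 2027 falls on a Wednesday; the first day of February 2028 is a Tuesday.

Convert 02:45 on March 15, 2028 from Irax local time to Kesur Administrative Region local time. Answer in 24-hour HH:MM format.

1 April 2028 is a Saturday, so the first Sunday is April 2 and the second is April 9.
1 October 2028 is a Sunday, so the first Sunday is October 1.
March 15, 2028 is outside the daylight-saving period (9 April – 1 October), so Irax is on standard time, UTC+07:00.
02:45 Irax − 7h = 19:45 UTC (rolling into the previous day, 14 March 2028).
1 September 2027 is a Wednesday, so Mondays fall on 6, 13, 20, 27; the last is September 27.
1 February 2028 is a Tuesday, so the first Friday is February 4 and the second is February 11.
At the standard offset (UTC−02:00), 19:45 UTC − 2h = 17:45 Kesur Administrative Region standard time.
The standard-time date in Kesur Administrative Region, March 14, 2028, is outside the daylight-saving period (27 September 2027 – 11 February 2028), so Kesur Administrative Region is on standard time, UTC−02:00.
19:45 UTC − 2h = 17:45 Kesur Administrative Region.

17:45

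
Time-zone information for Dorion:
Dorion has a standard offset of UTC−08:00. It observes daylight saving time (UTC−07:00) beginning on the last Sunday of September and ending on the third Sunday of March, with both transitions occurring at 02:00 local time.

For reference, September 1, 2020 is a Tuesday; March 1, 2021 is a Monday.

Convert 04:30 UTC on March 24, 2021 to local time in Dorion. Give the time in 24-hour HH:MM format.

20:30

1 September 2020 is a Tuesday, so Sundays fall on 6, 13, 20, 27; the last is September 27.
1 March 2021 is a Monday, so the first Sunday is March 7 and the third is March 21.
At the standard offset (UTC−08:00), 04:30 UTC − 8h = 20:30 Dorion standard time (rolling into the previous day, 23 March 2021).
The standard-time date in Dorion, March 23, 2021, is outside the daylight-saving period (27 September 2020 – 21 March 2021), so Dorion is on standard time, UTC−08:00.
04:30 UTC − 8h = 20:30 local (rolling into the previous day, 23 March 2021).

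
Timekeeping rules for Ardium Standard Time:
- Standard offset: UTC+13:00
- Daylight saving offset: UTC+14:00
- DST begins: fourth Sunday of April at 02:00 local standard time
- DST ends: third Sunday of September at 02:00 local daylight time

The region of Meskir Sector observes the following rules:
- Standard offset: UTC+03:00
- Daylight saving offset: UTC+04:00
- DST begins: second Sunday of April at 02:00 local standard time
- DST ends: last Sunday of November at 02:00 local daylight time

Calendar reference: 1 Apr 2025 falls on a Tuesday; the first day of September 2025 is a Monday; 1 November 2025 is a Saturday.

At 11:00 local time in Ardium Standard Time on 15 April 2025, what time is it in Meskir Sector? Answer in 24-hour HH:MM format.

1 April 2025 is a Tuesday, so the first Sunday is April 6 and the fourth is April 27.
1 September 2025 is a Monday, so the first Sunday is September 7 and the third is September 21.
15 April 2025 does not fall between 27 April and 21 September, so daylight saving is not in effect and Ardium Standard Time is at UTC+13:00.
11:00 Ardium Standard Time − 13h = 22:00 UTC (rolling into the previous day, 14 April 2025).
1 April 2025 is a Tuesday, so the first Sunday is April 6 and the second is April 13.
1 November 2025 is a Saturday, so Sundays fall on 2, 9, 16, 23, 30; the last is November 30.
At the standard offset (UTC+03:00), 22:00 UTC + 3h = 01:00 Meskir Sector standard time (rolling into the next day, 15 April 2025).
The standard-time date in Meskir Sector, 15 April 2025, falls between 13 April and 30 November, so daylight saving is in effect and Meskir Sector is at UTC+04:00.
22:00 UTC + 4h = 02:00 Meskir Sector (rolling into the next day, 15 April 2025).

02:00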